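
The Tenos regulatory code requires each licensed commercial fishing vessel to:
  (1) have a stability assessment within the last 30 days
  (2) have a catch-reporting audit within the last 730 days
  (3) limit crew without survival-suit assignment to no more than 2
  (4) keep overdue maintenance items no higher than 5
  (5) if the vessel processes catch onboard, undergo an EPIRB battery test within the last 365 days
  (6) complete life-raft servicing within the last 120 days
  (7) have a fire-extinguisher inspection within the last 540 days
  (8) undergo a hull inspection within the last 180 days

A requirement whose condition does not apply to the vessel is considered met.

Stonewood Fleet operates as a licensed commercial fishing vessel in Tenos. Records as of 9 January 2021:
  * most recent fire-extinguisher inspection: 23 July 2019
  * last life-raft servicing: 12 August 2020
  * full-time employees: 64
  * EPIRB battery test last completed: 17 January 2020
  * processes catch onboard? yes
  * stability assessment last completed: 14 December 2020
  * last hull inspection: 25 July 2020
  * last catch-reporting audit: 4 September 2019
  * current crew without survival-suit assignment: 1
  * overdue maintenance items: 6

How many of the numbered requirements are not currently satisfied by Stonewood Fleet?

1. stability assessment 26 days ago vs limit 30 → met
2. catch-reporting audit 493 days ago vs limit 730 → met
3. crew without survival-suit assignment 1 ≤ 2 → met
4. overdue maintenance items 6 > 5 → not met
5. condition 'processes catch onboard' holds; EPIRB battery test 358 days ago vs limit 365 → met
6. life-raft servicing 150 days ago vs limit 120 → not met
7. fire-extinguisher inspection 536 days ago vs limit 540 → met
8. hull inspection 168 days ago vs limit 180 → met
Not met: 2 of 8

2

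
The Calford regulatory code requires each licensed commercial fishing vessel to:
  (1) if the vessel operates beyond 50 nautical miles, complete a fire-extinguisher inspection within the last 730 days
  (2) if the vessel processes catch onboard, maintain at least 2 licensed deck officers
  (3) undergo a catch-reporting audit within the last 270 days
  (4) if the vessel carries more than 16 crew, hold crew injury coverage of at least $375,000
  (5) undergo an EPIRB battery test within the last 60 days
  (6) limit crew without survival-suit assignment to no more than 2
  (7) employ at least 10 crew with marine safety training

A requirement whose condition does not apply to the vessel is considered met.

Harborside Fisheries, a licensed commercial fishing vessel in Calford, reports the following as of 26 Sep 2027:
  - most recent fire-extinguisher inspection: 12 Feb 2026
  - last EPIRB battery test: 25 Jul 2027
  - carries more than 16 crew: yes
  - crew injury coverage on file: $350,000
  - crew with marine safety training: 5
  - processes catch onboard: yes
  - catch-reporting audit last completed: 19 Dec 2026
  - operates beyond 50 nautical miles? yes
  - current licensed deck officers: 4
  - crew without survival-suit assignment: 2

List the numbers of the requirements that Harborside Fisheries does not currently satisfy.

1. condition 'operates beyond 50 nautical miles' holds; fire-extinguisher inspection 591 days ago vs limit 730 → met
2. condition 'processes catch onboard' holds; licensed deck officers 4 ≥ 2 → met
3. catch-reporting audit 281 days ago vs limit 270 → not met
4. condition 'carries more than 16 crew' holds; crew injury coverage $350,000 < $375,000 → not met
5. EPIRB battery test 63 days ago vs limit 60 → not met
6. crew without survival-suit assignment 2 ≤ 2 → met
7. crew with marine safety training 5 < 10 → not met
Not met: 3, 4, 5, 7

3, 4, 5, 7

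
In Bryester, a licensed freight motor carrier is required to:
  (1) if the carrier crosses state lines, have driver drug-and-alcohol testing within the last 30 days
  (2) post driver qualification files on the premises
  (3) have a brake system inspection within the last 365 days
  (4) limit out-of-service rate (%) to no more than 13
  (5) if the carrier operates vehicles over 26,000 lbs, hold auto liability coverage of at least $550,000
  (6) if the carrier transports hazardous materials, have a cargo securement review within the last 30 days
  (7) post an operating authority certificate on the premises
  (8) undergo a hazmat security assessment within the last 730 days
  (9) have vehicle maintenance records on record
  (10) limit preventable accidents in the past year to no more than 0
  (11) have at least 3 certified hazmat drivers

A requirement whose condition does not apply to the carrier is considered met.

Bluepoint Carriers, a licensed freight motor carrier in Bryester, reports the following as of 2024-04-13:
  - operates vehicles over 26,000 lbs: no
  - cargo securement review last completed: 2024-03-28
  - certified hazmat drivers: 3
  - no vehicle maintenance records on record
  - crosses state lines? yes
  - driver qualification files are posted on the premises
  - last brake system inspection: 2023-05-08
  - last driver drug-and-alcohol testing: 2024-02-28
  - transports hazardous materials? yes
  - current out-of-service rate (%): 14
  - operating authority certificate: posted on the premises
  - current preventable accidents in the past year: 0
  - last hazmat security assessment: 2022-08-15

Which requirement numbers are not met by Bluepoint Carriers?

1, 4, 9

1. condition 'crosses state lines' holds; driver drug-and-alcohol testing 45 days ago vs limit 30 → not met
2. driver qualification files present → met
3. brake system inspection 341 days ago vs limit 365 → met
4. out-of-service rate (%) 14 > 13 → not met
5. condition 'operates vehicles over 26,000 lbs' does not hold → requirement n/a → met
6. condition 'transports hazardous materials' holds; cargo securement review 16 days ago vs limit 30 → met
7. operating authority certificate present → met
8. hazmat security assessment 607 days ago vs limit 730 → met
9. vehicle maintenance records absent → not met
10. preventable accidents in the past year 0 ≤ 0 → met
11. certified hazmat drivers 3 ≥ 3 → met
Not met: 1, 4, 9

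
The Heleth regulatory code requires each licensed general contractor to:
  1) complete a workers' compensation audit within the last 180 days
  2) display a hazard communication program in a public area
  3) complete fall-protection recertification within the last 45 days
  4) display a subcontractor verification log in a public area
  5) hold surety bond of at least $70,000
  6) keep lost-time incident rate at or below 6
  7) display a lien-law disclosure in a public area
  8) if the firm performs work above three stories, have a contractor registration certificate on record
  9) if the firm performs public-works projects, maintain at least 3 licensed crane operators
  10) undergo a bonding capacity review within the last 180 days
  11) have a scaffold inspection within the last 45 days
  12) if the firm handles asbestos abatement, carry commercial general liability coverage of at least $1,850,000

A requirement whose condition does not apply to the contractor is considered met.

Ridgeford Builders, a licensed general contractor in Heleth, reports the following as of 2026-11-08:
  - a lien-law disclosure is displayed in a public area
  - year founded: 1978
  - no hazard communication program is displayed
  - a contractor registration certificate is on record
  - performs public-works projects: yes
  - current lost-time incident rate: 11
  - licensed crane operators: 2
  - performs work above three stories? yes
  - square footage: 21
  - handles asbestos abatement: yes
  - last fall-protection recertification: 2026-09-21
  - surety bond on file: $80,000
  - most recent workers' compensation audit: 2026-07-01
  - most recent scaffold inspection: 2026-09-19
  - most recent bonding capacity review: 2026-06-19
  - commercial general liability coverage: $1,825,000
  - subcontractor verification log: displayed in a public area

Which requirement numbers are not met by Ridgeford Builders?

2, 3, 6, 9, 11, 12

1. workers' compensation audit 130 days ago vs limit 180 → met
2. hazard communication program absent → not met
3. fall-protection recertification 48 days ago vs limit 45 → not met
4. subcontractor verification log present → met
5. surety bond $80,000 ≥ $70,000 → met
6. lost-time incident rate 11 > 6 → not met
7. lien-law disclosure present → met
8. condition 'performs work above three stories' holds; contractor registration certificate present → met
9. condition 'performs public-works projects' holds; licensed crane operators 2 < 3 → not met
10. bonding capacity review 142 days ago vs limit 180 → met
11. scaffold inspection 50 days ago vs limit 45 → not met
12. condition 'handles asbestos abatement' holds; commercial general liability coverage $1,825,000 < $1,850,000 → not met
Not met: 2, 3, 6, 9, 11, 12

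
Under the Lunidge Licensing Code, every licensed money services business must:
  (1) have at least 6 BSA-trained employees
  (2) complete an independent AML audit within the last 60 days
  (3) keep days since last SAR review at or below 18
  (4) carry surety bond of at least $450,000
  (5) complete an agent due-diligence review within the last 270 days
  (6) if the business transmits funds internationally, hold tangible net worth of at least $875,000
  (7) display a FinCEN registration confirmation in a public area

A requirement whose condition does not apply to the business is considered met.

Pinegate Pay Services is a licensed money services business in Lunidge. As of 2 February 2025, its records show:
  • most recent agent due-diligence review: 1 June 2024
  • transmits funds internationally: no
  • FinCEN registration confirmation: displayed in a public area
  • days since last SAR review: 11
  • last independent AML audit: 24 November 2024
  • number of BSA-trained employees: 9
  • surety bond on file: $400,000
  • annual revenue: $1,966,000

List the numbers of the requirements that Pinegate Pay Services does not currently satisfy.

1. BSA-trained employees 9 ≥ 6 → met
2. independent AML audit 70 days ago vs limit 60 → not met
3. days since last SAR review 11 ≤ 18 → met
4. surety bond $400,000 < $450,000 → not met
5. agent due-diligence review 246 days ago vs limit 270 → met
6. condition 'transmits funds internationally' does not hold → requirement n/a → met
7. FinCEN registration confirmation present → met
Not met: 2, 4

2, 4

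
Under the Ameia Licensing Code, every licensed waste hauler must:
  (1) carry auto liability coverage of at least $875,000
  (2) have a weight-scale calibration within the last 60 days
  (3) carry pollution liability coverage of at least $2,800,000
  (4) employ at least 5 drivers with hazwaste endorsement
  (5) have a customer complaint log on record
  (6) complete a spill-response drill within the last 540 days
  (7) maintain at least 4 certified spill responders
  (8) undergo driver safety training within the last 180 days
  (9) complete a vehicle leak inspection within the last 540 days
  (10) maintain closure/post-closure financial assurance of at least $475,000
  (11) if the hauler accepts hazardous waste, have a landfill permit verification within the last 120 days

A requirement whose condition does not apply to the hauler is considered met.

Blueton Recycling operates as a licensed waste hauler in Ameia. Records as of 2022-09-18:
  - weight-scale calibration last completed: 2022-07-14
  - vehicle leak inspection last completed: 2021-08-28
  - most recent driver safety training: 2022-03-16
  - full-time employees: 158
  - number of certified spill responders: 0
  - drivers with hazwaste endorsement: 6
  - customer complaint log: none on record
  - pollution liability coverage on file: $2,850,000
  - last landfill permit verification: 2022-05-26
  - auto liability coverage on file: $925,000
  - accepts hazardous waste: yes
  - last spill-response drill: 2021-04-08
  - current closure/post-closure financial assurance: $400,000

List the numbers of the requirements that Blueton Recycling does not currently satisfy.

2, 5, 7, 8, 10

1. auto liability coverage $925,000 ≥ $875,000 → met
2. weight-scale calibration 66 days ago vs limit 60 → not met
3. pollution liability coverage $2,850,000 ≥ $2,800,000 → met
4. drivers with hazwaste endorsement 6 ≥ 5 → met
5. customer complaint log absent → not met
6. spill-response drill 528 days ago vs limit 540 → met
7. certified spill responders 0 < 4 → not met
8. driver safety training 186 days ago vs limit 180 → not met
9. vehicle leak inspection 386 days ago vs limit 540 → met
10. closure/post-closure financial assurance $400,000 < $475,000 → not met
11. condition 'accepts hazardous waste' holds; landfill permit verification 115 days ago vs limit 120 → met
Not met: 2, 5, 7, 8, 10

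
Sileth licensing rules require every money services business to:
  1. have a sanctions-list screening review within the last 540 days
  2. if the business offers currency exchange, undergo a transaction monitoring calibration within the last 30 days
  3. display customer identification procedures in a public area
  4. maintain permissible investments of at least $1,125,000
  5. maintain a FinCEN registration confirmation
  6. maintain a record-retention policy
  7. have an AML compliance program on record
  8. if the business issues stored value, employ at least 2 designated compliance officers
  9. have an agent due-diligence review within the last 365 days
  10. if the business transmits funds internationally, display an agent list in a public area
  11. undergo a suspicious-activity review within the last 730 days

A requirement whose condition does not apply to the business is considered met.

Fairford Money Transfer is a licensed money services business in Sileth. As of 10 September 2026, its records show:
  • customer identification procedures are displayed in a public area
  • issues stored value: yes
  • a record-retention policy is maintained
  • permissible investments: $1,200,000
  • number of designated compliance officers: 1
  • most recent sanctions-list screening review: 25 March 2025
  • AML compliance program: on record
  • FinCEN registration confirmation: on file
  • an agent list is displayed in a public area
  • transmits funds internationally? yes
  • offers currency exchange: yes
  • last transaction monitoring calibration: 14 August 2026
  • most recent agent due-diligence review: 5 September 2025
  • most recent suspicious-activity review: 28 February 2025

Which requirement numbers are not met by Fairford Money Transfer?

1. sanctions-list screening review 534 days ago vs limit 540 → met
2. condition 'offers currency exchange' holds; transaction monitoring calibration 27 days ago vs limit 30 → met
3. customer identification procedures present → met
4. permissible investments $1,200,000 ≥ $1,125,000 → met
5. FinCEN registration confirmation present → met
6. record-retention policy present → met
7. AML compliance program present → met
8. condition 'issues stored value' holds; designated compliance officers 1 < 2 → not met
9. agent due-diligence review 370 days ago vs limit 365 → not met
10. condition 'transmits funds internationally' holds; agent list present → met
11. suspicious-activity review 559 days ago vs limit 730 → met
Not met: 8, 9

8, 9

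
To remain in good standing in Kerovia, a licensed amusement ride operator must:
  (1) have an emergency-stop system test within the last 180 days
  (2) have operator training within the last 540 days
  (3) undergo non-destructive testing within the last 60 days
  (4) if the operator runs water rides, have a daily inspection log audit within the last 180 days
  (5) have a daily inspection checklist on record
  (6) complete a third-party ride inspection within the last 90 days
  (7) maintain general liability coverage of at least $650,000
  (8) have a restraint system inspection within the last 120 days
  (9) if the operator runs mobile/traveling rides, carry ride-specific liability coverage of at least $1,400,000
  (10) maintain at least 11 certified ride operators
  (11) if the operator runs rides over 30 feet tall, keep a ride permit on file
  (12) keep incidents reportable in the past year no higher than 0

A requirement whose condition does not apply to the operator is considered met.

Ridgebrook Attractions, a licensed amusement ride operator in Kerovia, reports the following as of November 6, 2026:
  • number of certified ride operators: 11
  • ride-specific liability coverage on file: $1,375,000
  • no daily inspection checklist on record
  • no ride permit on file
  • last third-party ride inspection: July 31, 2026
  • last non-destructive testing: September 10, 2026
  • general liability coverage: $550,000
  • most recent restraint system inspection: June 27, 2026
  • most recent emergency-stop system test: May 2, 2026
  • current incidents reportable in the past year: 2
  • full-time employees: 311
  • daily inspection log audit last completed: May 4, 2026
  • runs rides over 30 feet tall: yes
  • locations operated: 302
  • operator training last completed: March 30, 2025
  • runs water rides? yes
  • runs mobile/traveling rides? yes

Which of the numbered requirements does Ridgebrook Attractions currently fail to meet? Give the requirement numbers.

1, 2, 4, 5, 6, 7, 8, 9, 11, 12

1. emergency-stop system test 188 days ago vs limit 180 → not met
2. operator training 586 days ago vs limit 540 → not met
3. non-destructive testing 57 days ago vs limit 60 → met
4. condition 'runs water rides' holds; daily inspection log audit 186 days ago vs limit 180 → not met
5. daily inspection checklist absent → not met
6. third-party ride inspection 98 days ago vs limit 90 → not met
7. general liability coverage $550,000 < $650,000 → not met
8. restraint system inspection 132 days ago vs limit 120 → not met
9. condition 'runs mobile/traveling rides' holds; ride-specific liability coverage $1,375,000 < $1,400,000 → not met
10. certified ride operators 11 ≥ 11 → met
11. condition 'runs rides over 30 feet tall' holds; ride permit absent → not met
12. incidents reportable in the past year 2 > 0 → not met
Not met: 1, 2, 4, 5, 6, 7, 8, 9, 11, 12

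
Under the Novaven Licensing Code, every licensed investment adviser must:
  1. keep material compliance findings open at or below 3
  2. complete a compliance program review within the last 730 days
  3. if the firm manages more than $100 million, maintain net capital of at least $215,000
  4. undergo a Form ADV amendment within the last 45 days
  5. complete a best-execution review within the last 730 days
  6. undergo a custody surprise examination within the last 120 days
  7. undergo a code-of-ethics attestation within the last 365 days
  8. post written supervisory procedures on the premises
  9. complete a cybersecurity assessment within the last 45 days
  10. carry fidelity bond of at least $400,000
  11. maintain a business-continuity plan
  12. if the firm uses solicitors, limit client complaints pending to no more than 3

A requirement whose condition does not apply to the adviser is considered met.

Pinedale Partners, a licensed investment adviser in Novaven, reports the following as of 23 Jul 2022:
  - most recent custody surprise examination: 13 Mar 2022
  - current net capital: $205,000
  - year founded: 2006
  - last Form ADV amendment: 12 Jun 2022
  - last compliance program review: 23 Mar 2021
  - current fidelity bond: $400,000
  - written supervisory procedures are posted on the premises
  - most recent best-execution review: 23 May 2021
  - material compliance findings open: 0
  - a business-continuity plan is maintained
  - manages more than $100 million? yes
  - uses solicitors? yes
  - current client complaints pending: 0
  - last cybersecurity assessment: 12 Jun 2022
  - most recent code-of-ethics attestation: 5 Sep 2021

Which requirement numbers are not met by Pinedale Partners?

1. material compliance findings open 0 ≤ 3 → met
2. compliance program review 487 days ago vs limit 730 → met
3. condition 'manages more than $100 million' holds; net capital $205,000 < $215,000 → not met
4. Form ADV amendment 41 days ago vs limit 45 → met
5. best-execution review 426 days ago vs limit 730 → met
6. custody surprise examination 132 days ago vs limit 120 → not met
7. code-of-ethics attestation 321 days ago vs limit 365 → met
8. written supervisory procedures present → met
9. cybersecurity assessment 41 days ago vs limit 45 → met
10. fidelity bond $400,000 ≥ $400,000 → met
11. business-continuity plan present → met
12. condition 'uses solicitors' holds; client complaints pending 0 ≤ 3 → met
Not met: 3, 6

3, 6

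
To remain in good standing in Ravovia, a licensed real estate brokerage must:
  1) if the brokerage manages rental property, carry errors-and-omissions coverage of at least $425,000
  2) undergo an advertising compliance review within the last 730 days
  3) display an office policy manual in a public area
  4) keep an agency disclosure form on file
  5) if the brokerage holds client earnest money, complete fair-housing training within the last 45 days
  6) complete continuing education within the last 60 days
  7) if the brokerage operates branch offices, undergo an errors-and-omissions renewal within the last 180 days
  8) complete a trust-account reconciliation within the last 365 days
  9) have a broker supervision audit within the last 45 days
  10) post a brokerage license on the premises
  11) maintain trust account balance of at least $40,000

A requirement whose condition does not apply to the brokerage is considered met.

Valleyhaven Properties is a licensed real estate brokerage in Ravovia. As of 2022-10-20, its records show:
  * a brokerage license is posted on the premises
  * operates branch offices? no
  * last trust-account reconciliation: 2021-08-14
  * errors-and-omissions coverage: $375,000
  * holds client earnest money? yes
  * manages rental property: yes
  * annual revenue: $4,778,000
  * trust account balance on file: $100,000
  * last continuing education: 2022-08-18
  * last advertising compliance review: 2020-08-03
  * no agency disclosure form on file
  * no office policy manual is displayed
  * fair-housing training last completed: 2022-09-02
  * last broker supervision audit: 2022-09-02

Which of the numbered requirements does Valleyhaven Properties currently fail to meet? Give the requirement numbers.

1, 2, 3, 4, 5, 6, 8, 9

1. condition 'manages rental property' holds; errors-and-omissions coverage $375,000 < $425,000 → not met
2. advertising compliance review 808 days ago vs limit 730 → not met
3. office policy manual absent → not met
4. agency disclosure form absent → not met
5. condition 'holds client earnest money' holds; fair-housing training 48 days ago vs limit 45 → not met
6. continuing education 63 days ago vs limit 60 → not met
7. condition 'operates branch offices' does not hold → requirement n/a → met
8. trust-account reconciliation 432 days ago vs limit 365 → not met
9. broker supervision audit 48 days ago vs limit 45 → not met
10. brokerage license present → met
11. trust account balance $100,000 ≥ $40,000 → met
Not met: 1, 2, 3, 4, 5, 6, 8, 9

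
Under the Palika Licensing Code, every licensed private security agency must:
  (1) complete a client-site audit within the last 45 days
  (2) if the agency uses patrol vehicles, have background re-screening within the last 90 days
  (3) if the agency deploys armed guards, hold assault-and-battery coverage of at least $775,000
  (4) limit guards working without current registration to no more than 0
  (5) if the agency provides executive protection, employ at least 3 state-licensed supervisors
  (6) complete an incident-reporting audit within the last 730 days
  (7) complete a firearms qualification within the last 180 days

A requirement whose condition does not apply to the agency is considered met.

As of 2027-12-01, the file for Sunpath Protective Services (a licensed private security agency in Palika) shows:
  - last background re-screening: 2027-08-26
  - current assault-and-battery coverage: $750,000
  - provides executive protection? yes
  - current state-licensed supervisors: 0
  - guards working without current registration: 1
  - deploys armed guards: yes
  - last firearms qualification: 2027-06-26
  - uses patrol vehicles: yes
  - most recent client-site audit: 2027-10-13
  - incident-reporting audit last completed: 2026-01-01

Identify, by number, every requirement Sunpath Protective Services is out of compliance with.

1. client-site audit 49 days ago vs limit 45 → not met
2. condition 'uses patrol vehicles' holds; background re-screening 97 days ago vs limit 90 → not met
3. condition 'deploys armed guards' holds; assault-and-battery coverage $750,000 < $775,000 → not met
4. guards working without current registration 1 > 0 → not met
5. condition 'provides executive protection' holds; state-licensed supervisors 0 < 3 → not met
6. incident-reporting audit 699 days ago vs limit 730 → met
7. firearms qualification 158 days ago vs limit 180 → met
Not met: 1, 2, 3, 4, 5

1, 2, 3, 4, 5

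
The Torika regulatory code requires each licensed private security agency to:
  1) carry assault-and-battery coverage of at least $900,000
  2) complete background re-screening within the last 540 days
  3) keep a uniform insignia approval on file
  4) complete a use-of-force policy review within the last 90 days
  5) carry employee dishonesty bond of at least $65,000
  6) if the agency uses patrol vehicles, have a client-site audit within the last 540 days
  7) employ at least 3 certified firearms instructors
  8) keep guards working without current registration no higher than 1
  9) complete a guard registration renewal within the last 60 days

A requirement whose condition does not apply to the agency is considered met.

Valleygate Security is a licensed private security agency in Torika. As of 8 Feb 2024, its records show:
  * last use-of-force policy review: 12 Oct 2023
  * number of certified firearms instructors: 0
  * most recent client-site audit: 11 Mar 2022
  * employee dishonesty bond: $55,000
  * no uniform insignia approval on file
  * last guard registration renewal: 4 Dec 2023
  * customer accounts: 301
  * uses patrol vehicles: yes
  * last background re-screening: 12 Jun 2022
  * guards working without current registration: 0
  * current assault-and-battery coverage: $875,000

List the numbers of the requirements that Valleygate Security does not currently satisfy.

1, 2, 3, 4, 5, 6, 7, 9

1. assault-and-battery coverage $875,000 < $900,000 → not met
2. background re-screening 606 days ago vs limit 540 → not met
3. uniform insignia approval absent → not met
4. use-of-force policy review 119 days ago vs limit 90 → not met
5. employee dishonesty bond $55,000 < $65,000 → not met
6. condition 'uses patrol vehicles' holds; client-site audit 699 days ago vs limit 540 → not met
7. certified firearms instructors 0 < 3 → not met
8. guards working without current registration 0 ≤ 1 → met
9. guard registration renewal 66 days ago vs limit 60 → not met
Not met: 1, 2, 3, 4, 5, 6, 7, 9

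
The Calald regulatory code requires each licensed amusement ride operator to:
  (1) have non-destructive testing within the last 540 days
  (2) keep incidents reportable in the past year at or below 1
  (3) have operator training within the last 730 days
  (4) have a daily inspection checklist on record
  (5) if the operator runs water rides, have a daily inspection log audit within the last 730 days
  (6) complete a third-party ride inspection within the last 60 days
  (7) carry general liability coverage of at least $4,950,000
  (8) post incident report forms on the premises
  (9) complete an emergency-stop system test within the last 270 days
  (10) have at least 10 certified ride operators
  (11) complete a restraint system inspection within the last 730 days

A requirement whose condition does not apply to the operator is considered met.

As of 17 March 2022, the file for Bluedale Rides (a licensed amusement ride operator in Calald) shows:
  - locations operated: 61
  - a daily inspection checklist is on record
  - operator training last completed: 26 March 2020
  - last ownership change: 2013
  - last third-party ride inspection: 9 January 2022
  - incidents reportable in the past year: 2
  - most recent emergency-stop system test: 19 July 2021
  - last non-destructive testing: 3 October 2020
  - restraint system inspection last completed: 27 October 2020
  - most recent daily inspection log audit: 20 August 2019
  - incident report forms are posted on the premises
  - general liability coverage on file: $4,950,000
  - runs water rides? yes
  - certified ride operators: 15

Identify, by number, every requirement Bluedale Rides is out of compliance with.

2, 5, 6

1. non-destructive testing 530 days ago vs limit 540 → met
2. incidents reportable in the past year 2 > 1 → not met
3. operator training 721 days ago vs limit 730 → met
4. daily inspection checklist present → met
5. condition 'runs water rides' holds; daily inspection log audit 940 days ago vs limit 730 → not met
6. third-party ride inspection 67 days ago vs limit 60 → not met
7. general liability coverage $4,950,000 ≥ $4,950,000 → met
8. incident report forms present → met
9. emergency-stop system test 241 days ago vs limit 270 → met
10. certified ride operators 15 ≥ 10 → met
11. restraint system inspection 506 days ago vs limit 730 → met
Not met: 2, 5, 6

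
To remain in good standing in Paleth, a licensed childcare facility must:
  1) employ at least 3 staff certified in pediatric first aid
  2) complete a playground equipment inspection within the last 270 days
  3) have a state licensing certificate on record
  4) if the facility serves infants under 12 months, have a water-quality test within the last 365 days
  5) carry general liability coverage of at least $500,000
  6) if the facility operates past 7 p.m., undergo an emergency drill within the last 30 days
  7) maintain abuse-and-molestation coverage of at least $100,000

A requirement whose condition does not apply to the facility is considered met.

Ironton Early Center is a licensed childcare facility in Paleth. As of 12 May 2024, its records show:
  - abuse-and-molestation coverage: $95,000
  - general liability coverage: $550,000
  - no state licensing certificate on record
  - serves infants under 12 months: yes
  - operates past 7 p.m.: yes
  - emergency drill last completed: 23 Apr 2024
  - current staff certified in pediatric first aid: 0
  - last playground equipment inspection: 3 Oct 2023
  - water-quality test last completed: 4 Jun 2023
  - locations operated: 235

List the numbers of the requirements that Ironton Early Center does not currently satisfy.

1. staff certified in pediatric first aid 0 < 3 → not met
2. playground equipment inspection 222 days ago vs limit 270 → met
3. state licensing certificate absent → not met
4. condition 'serves infants under 12 months' holds; water-quality test 343 days ago vs limit 365 → met
5. general liability coverage $550,000 ≥ $500,000 → met
6. condition 'operates past 7 p.m.' holds; emergency drill 19 days ago vs limit 30 → met
7. abuse-and-molestation coverage $95,000 < $100,000 → not met
Not met: 1, 3, 7

1, 3, 7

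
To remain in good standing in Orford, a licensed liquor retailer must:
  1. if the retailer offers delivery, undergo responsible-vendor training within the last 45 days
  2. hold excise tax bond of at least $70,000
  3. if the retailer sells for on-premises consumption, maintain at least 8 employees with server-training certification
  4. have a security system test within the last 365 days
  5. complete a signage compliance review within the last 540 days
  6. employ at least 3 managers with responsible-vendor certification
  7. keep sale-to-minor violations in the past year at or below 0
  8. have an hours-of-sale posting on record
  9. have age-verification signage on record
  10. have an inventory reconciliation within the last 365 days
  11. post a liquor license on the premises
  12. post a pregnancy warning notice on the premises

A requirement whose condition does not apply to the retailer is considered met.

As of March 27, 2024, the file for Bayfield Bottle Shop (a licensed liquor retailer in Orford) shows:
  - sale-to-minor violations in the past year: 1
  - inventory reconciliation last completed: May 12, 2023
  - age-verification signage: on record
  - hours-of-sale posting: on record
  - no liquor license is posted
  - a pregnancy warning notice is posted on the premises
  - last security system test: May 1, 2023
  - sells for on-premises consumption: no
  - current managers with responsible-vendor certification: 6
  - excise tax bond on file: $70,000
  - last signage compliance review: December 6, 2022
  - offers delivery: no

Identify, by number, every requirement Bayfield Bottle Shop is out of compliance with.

1. condition 'offers delivery' does not hold → requirement n/a → met
2. excise tax bond $70,000 ≥ $70,000 → met
3. condition 'sells for on-premises consumption' does not hold → requirement n/a → met
4. security system test 331 days ago vs limit 365 → met
5. signage compliance review 477 days ago vs limit 540 → met
6. managers with responsible-vendor certification 6 ≥ 3 → met
7. sale-to-minor violations in the past year 1 > 0 → not met
8. hours-of-sale posting present → met
9. age-verification signage present → met
10. inventory reconciliation 320 days ago vs limit 365 → met
11. liquor license absent → not met
12. pregnancy warning notice present → met
Not met: 7, 11

7, 11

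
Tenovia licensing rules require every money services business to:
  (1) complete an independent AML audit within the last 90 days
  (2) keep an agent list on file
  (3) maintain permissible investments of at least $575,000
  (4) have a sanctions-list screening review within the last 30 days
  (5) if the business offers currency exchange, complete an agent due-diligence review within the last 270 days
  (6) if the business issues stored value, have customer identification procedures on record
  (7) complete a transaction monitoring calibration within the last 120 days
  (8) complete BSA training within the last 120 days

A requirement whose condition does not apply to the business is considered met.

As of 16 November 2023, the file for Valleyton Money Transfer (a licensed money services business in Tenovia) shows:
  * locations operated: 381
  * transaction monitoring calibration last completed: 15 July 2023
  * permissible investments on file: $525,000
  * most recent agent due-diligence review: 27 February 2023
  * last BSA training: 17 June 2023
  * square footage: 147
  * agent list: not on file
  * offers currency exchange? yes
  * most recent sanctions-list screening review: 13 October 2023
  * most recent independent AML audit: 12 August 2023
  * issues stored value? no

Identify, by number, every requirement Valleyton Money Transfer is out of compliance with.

1, 2, 3, 4, 7, 8

1. independent AML audit 96 days ago vs limit 90 → not met
2. agent list absent → not met
3. permissible investments $525,000 < $575,000 → not met
4. sanctions-list screening review 34 days ago vs limit 30 → not met
5. condition 'offers currency exchange' holds; agent due-diligence review 262 days ago vs limit 270 → met
6. condition 'issues stored value' does not hold → requirement n/a → met
7. transaction monitoring calibration 124 days ago vs limit 120 → not met
8. BSA training 152 days ago vs limit 120 → not met
Not met: 1, 2, 3, 4, 7, 8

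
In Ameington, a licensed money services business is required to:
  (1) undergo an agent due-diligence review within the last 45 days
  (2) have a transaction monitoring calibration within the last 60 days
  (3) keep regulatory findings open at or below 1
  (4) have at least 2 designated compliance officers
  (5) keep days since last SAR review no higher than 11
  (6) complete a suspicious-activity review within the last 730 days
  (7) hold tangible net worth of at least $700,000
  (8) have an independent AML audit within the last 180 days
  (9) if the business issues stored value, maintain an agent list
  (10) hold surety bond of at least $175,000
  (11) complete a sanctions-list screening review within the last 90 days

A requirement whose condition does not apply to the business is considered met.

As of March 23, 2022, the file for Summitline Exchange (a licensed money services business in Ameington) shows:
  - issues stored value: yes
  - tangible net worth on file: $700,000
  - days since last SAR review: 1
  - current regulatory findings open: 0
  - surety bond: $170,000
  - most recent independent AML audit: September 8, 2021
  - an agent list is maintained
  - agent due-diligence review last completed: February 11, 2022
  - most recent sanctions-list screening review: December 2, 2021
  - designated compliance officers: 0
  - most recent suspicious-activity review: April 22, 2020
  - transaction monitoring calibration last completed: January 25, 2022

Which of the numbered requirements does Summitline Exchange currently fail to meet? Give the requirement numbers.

4, 8, 10, 11

1. agent due-diligence review 40 days ago vs limit 45 → met
2. transaction monitoring calibration 57 days ago vs limit 60 → met
3. regulatory findings open 0 ≤ 1 → met
4. designated compliance officers 0 < 2 → not met
5. days since last SAR review 1 ≤ 11 → met
6. suspicious-activity review 700 days ago vs limit 730 → met
7. tangible net worth $700,000 ≥ $700,000 → met
8. independent AML audit 196 days ago vs limit 180 → not met
9. condition 'issues stored value' holds; agent list present → met
10. surety bond $170,000 < $175,000 → not met
11. sanctions-list screening review 111 days ago vs limit 90 → not met
Not met: 4, 8, 10, 11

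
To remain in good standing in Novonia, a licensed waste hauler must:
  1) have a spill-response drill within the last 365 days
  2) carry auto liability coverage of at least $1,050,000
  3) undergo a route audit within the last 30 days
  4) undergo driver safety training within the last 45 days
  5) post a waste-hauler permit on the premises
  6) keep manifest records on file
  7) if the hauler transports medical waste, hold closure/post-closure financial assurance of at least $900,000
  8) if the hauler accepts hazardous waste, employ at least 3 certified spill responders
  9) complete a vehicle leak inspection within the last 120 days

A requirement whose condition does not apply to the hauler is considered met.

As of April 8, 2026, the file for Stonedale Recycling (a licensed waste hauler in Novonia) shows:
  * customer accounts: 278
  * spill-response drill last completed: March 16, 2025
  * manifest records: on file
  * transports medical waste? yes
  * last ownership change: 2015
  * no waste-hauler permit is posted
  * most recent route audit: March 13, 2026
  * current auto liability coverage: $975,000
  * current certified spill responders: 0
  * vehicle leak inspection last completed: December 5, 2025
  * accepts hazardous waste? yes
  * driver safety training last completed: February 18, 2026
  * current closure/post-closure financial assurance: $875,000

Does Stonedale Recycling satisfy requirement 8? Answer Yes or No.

8. condition 'accepts hazardous waste' holds; certified spill responders 0 < 3 → not met

No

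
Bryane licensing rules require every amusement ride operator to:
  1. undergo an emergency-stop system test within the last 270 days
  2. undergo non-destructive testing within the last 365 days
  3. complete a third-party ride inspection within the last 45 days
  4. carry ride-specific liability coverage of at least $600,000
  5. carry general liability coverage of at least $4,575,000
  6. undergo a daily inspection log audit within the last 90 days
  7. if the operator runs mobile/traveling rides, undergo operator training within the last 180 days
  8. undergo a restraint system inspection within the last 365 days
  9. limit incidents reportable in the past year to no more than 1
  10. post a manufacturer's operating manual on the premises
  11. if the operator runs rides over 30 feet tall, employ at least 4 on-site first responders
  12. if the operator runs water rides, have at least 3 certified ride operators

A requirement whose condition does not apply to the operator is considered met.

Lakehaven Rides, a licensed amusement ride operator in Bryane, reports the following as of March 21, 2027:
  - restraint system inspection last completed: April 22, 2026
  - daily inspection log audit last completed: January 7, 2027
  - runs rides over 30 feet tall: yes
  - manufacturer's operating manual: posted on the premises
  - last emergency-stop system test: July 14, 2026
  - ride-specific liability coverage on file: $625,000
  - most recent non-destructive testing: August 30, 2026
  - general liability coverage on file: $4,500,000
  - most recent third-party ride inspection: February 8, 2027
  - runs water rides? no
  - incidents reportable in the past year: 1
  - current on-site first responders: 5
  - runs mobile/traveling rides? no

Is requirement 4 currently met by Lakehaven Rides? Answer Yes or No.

Yes

4. ride-specific liability coverage $625,000 ≥ $600,000 → met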